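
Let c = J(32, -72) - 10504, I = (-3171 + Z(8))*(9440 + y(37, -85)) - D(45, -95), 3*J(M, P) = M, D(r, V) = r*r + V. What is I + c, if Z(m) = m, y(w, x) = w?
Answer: -89964523/3 ≈ -2.9988e+7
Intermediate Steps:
D(r, V) = V + r² (D(r, V) = r² + V = V + r²)
J(M, P) = M/3
I = -29977681 (I = (-3171 + 8)*(9440 + 37) - (-95 + 45²) = -3163*9477 - (-95 + 2025) = -29975751 - 1*1930 = -29975751 - 1930 = -29977681)
c = -31480/3 (c = (⅓)*32 - 10504 = 32/3 - 10504 = -31480/3 ≈ -10493.)
I + c = -29977681 - 31480/3 = -89964523/3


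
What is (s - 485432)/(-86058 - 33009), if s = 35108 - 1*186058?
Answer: 636382/119067 ≈ 5.3447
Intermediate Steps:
s = -150950 (s = 35108 - 186058 = -150950)
(s - 485432)/(-86058 - 33009) = (-150950 - 485432)/(-86058 - 33009) = -636382/(-119067) = -636382*(-1/119067) = 636382/119067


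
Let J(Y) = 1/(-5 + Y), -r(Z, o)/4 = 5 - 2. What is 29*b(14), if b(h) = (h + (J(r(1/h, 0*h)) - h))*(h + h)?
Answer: -812/17 ≈ -47.765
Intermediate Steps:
r(Z, o) = -12 (r(Z, o) = -4*(5 - 2) = -4*3 = -12)
b(h) = -2*h/17 (b(h) = (h + (1/(-5 - 12) - h))*(h + h) = (h + (1/(-17) - h))*(2*h) = (h + (-1/17 - h))*(2*h) = -2*h/17)
29*b(14) = 29*(-2/17*14) = 29*(-28/17) = -812/17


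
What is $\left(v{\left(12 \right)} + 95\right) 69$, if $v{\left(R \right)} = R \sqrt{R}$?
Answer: $6555 + 1656 \sqrt{3} \approx 9423.3$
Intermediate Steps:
$v{\left(R \right)} = R^{\frac{3}{2}}$
$\left(v{\left(12 \right)} + 95\right) 69 = \left(12^{\frac{3}{2}} + 95\right) 69 = \left(24 \sqrt{3} + 95\right) 69 = \left(95 + 24 \sqrt{3}\right) 69 = 6555 + 1656 \sqrt{3}$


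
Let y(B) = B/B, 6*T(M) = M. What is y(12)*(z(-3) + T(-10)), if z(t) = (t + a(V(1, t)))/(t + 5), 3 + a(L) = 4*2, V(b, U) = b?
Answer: -⅔ ≈ -0.66667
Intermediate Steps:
T(M) = M/6
a(L) = 5 (a(L) = -3 + 4*2 = -3 + 8 = 5)
y(B) = 1
z(t) = 1 (z(t) = (t + 5)/(t + 5) = (5 + t)/(5 + t) = 1)
y(12)*(z(-3) + T(-10)) = 1*(1 + (⅙)*(-10)) = 1*(1 - 5/3) = 1*(-⅔) = -⅔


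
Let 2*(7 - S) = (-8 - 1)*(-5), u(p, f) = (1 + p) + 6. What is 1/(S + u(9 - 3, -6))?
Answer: -2/5 ≈ -0.40000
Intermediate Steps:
u(p, f) = 7 + p
S = -31/2 (S = 7 - (-8 - 1)*(-5)/2 = 7 - (-9)*(-5)/2 = 7 - 1/2*45 = 7 - 45/2 = -31/2 ≈ -15.500)
1/(S + u(9 - 3, -6)) = 1/(-31/2 + (7 + (9 - 3))) = 1/(-31/2 + (7 + 6)) = 1/(-31/2 + 13) = 1/(-5/2) = -2/5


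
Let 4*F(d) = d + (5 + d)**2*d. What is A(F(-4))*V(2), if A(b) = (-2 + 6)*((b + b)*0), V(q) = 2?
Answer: 0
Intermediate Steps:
F(d) = d/4 + d*(5 + d)**2/4 (F(d) = (d + (5 + d)**2*d)/4 = (d + d*(5 + d)**2)/4 = d/4 + d*(5 + d)**2/4)
A(b) = 0 (A(b) = 4*((2*b)*0) = 4*0 = 0)
A(F(-4))*V(2) = 0*2 = 0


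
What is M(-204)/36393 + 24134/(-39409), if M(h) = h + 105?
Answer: -294070051/478070579 ≈ -0.61512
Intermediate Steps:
M(h) = 105 + h
M(-204)/36393 + 24134/(-39409) = (105 - 204)/36393 + 24134/(-39409) = -99*1/36393 + 24134*(-1/39409) = -33/12131 - 24134/39409 = -294070051/478070579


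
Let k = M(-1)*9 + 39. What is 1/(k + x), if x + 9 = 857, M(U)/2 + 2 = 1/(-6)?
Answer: 1/848 ≈ 0.0011792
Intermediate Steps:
M(U) = -13/3 (M(U) = -4 + 2/(-6) = -4 + 2*(-1/6) = -4 - 1/3 = -13/3)
x = 848 (x = -9 + 857 = 848)
k = 0 (k = -13/3*9 + 39 = -39 + 39 = 0)
1/(k + x) = 1/(0 + 848) = 1/848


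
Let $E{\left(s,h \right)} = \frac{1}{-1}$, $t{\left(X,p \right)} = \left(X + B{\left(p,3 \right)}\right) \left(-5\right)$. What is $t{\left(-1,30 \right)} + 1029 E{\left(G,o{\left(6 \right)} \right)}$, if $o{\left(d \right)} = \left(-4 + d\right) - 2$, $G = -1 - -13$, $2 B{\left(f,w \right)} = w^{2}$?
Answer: $- \frac{2093}{2} \approx -1046.5$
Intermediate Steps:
$B{\left(f,w \right)} = \frac{w^{2}}{2}$
$t{\left(X,p \right)} = - \frac{45}{2} - 5 X$ ($t{\left(X,p \right)} = \left(X + \frac{3^{2}}{2}\right) \left(-5\right) = \left(X + \frac{1}{2} \cdot 9\right) \left(-5\right) = \left(X + \frac{9}{2}\right) \left(-5\right) = \left(\frac{9}{2} + X\right) \left(-5\right) = - \frac{45}{2} - 5 X$)
$G = 12$ ($G = -1 + 13 = 12$)
$o{\left(d \right)} = -6 + d$
$E{\left(s,h \right)} = -1$
$t{\left(-1,30 \right)} + 1029 E{\left(G,o{\left(6 \right)} \right)} = \left(- \frac{45}{2} - -5\right) + 1029 \left(-1\right) = \left(- \frac{45}{2} + 5\right) - 1029 = - \frac{35}{2} - 1029 = - \frac{2093}{2}$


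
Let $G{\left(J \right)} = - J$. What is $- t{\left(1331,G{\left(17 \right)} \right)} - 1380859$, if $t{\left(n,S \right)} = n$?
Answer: $-1382190$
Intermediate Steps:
$- t{\left(1331,G{\left(17 \right)} \right)} - 1380859 = \left(-1\right) 1331 - 1380859 = -1331 - 1380859 = -1382190$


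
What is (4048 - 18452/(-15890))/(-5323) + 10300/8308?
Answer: 6011660429/12548413585 ≈ 0.47908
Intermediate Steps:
(4048 - 18452/(-15890))/(-5323) + 10300/8308 = (4048 - 18452*(-1)/15890)*(-1/5323) + 10300*(1/8308) = (4048 - 1*(-1318/1135))*(-1/5323) + 2575/2077 = (4048 + 1318/1135)*(-1/5323) + 2575/2077 = (4595798/1135)*(-1/5323) + 2575/2077 = -4595798/6041605 + 2575/2077 = 6011660429/12548413585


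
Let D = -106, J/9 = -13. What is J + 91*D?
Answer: -9763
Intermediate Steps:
J = -117 (J = 9*(-13) = -117)
J + 91*D = -117 + 91*(-106) = -117 - 9646 = -9763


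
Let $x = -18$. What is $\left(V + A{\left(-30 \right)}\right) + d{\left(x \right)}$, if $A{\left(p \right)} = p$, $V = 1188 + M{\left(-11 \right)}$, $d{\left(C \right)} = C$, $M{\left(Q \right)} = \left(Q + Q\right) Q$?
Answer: $1382$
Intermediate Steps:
$M{\left(Q \right)} = 2 Q^{2}$ ($M{\left(Q \right)} = 2 Q Q = 2 Q^{2}$)
$V = 1430$ ($V = 1188 + 2 \left(-11\right)^{2} = 1188 + 2 \cdot 121 = 1188 + 242 = 1430$)
$\left(V + A{\left(-30 \right)}\right) + d{\left(x \right)} = \left(1430 - 30\right) - 18 = 1400 - 18 = 1382$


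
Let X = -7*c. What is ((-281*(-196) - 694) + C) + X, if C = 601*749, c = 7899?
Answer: 449238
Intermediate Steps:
X = -55293 (X = -7*7899 = -55293)
C = 450149
((-281*(-196) - 694) + C) + X = ((-281*(-196) - 694) + 450149) - 55293 = ((55076 - 694) + 450149) - 55293 = (54382 + 450149) - 55293 = 504531 - 55293 = 449238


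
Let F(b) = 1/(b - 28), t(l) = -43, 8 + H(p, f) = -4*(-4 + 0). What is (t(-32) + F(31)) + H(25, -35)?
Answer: -104/3 ≈ -34.667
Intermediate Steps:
H(p, f) = 8 (H(p, f) = -8 - 4*(-4 + 0) = -8 - 4*(-4) = -8 + 16 = 8)
F(b) = 1/(-28 + b)
(t(-32) + F(31)) + H(25, -35) = (-43 + 1/(-28 + 31)) + 8 = (-43 + 1/3) + 8 = (-43 + ⅓) + 8 = -128/3 + 8 = -104/3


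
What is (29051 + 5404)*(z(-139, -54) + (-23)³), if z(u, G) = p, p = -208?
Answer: -426380625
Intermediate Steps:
z(u, G) = -208
(29051 + 5404)*(z(-139, -54) + (-23)³) = (29051 + 5404)*(-208 + (-23)³) = 34455*(-208 - 12167) = 34455*(-12375) = -426380625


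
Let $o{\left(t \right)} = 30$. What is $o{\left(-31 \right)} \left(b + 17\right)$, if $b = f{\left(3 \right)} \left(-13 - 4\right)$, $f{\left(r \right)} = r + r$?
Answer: $-2550$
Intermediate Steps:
$f{\left(r \right)} = 2 r$
$b = -102$ ($b = 2 \cdot 3 \left(-13 - 4\right) = 6 \left(-17\right) = -102$)
$o{\left(-31 \right)} \left(b + 17\right) = 30 \left(-102 + 17\right) = 30 \left(-85\right) = -2550$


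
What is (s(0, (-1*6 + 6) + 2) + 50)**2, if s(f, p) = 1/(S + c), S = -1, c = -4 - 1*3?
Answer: 159201/64 ≈ 2487.5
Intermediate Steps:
c = -7 (c = -4 - 3 = -7)
s(f, p) = -1/8 (s(f, p) = 1/(-1 - 7) = 1/(-8) = -1/8)
(s(0, (-1*6 + 6) + 2) + 50)**2 = (-1/8 + 50)**2 = (399/8)**2 = 159201/64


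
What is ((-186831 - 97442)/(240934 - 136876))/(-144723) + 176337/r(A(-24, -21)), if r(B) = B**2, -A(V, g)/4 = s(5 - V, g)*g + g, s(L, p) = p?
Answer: 21082258229833/337334724921600 ≈ 0.062497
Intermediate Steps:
A(V, g) = -4*g - 4*g**2 (A(V, g) = -4*(g*g + g) = -4*(g**2 + g) = -4*(g + g**2) = -4*g - 4*g**2)
((-186831 - 97442)/(240934 - 136876))/(-144723) + 176337/r(A(-24, -21)) = ((-186831 - 97442)/(240934 - 136876))/(-144723) + 176337/((-4*(-21)*(1 - 21))**2) = -284273/104058*(-1/144723) + 176337/((-4*(-21)*(-20))**2) = -284273*1/104058*(-1/144723) + 176337/((-1680)**2) = -284273/104058*(-1/144723) + 176337/2822400 = 284273/15059585934 + 176337*(1/2822400) = 284273/15059585934 + 2799/44800 = 21082258229833/337334724921600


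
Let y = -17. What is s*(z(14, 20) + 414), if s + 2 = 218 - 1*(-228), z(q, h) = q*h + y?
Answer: 300588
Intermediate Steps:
z(q, h) = -17 + h*q (z(q, h) = q*h - 17 = h*q - 17 = -17 + h*q)
s = 444 (s = -2 + (218 - 1*(-228)) = -2 + (218 + 228) = -2 + 446 = 444)
s*(z(14, 20) + 414) = 444*((-17 + 20*14) + 414) = 444*((-17 + 280) + 414) = 444*(263 + 414) = 444*677 = 300588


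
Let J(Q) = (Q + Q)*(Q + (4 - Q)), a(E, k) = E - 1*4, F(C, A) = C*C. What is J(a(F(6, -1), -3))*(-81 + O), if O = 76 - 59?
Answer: -16384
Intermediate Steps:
F(C, A) = C²
a(E, k) = -4 + E (a(E, k) = E - 4 = -4 + E)
O = 17
J(Q) = 8*Q (J(Q) = (2*Q)*4 = 8*Q)
J(a(F(6, -1), -3))*(-81 + O) = (8*(-4 + 6²))*(-81 + 17) = (8*(-4 + 36))*(-64) = (8*32)*(-64) = 256*(-64) = -16384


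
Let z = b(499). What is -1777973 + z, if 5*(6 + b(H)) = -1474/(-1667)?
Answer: -14819453491/8335 ≈ -1.7780e+6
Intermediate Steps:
b(H) = -48536/8335 (b(H) = -6 + (-1474/(-1667))/5 = -6 + (-1474*(-1/1667))/5 = -6 + (1/5)*(1474/1667) = -6 + 1474/8335 = -48536/8335)
z = -48536/8335 ≈ -5.8232
-1777973 + z = -1777973 - 48536/8335 = -14819453491/8335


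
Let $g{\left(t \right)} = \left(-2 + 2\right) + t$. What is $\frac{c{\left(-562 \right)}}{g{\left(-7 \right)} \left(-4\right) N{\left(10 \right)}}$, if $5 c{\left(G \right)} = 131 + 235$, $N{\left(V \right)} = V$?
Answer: $\frac{183}{700} \approx 0.26143$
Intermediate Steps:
$c{\left(G \right)} = \frac{366}{5}$ ($c{\left(G \right)} = \frac{131 + 235}{5} = \frac{1}{5} \cdot 366 = \frac{366}{5}$)
$g{\left(t \right)} = t$ ($g{\left(t \right)} = 0 + t = t$)
$\frac{c{\left(-562 \right)}}{g{\left(-7 \right)} \left(-4\right) N{\left(10 \right)}} = \frac{366}{5 \left(-7\right) \left(-4\right) 10} = \frac{366}{5 \cdot 28 \cdot 10} = \frac{366}{5 \cdot 280} = \frac{366}{5} \cdot \frac{1}{280} = \frac{183}{700}$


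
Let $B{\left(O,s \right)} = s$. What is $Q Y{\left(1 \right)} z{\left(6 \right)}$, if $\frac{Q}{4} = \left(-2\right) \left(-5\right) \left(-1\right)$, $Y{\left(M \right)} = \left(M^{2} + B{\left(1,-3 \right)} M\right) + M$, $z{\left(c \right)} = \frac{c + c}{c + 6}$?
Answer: $40$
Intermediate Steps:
$z{\left(c \right)} = \frac{2 c}{6 + c}$
$Y{\left(M \right)} = M^{2} - 2 M$ ($Y{\left(M \right)} = \left(M^{2} - 3 M\right) + M = M^{2} - 2 M$)
$Q = -40$ ($Q = 4 \left(-2\right) \left(-5\right) \left(-1\right) = 4 \cdot 10 \left(-1\right) = 4 \left(-10\right) = -40$)
$Q Y{\left(1 \right)} z{\left(6 \right)} = - 40 \cdot 1 \left(-2 + 1\right) 2 \cdot 6 \frac{1}{6 + 6} = - 40 \cdot 1 \left(-1\right) 2 \cdot 6 \cdot \frac{1}{12} = \left(-40\right) \left(-1\right) 2 \cdot 6 \cdot \frac{1}{12} = 40 \cdot 1 = 40$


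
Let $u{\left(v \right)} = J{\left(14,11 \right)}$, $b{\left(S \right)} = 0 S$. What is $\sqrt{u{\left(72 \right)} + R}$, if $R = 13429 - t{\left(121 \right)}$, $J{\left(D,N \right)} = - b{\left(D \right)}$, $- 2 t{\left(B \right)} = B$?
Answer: $\frac{23 \sqrt{102}}{2} \approx 116.14$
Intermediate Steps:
$t{\left(B \right)} = - \frac{B}{2}$
$b{\left(S \right)} = 0$
$J{\left(D,N \right)} = 0$ ($J{\left(D,N \right)} = \left(-1\right) 0 = 0$)
$u{\left(v \right)} = 0$
$R = \frac{26979}{2}$ ($R = 13429 - \left(- \frac{1}{2}\right) 121 = 13429 - - \frac{121}{2} = 13429 + \frac{121}{2} = \frac{26979}{2} \approx 13490.0$)
$\sqrt{u{\left(72 \right)} + R} = \sqrt{0 + \frac{26979}{2}} = \sqrt{\frac{26979}{2}} = \frac{23 \sqrt{102}}{2}$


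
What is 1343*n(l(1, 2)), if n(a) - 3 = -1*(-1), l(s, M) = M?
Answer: 5372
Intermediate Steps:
n(a) = 4 (n(a) = 3 - 1*(-1) = 3 + 1 = 4)
1343*n(l(1, 2)) = 1343*4 = 5372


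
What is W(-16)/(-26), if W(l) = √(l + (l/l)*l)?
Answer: -2*I*√2/13 ≈ -0.21757*I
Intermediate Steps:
W(l) = √2*√l (W(l) = √(l + 1*l) = √(l + l) = √(2*l) = √2*√l)
W(-16)/(-26) = (√2*√(-16))/(-26) = -√2*4*I/26 = -2*I*√2/13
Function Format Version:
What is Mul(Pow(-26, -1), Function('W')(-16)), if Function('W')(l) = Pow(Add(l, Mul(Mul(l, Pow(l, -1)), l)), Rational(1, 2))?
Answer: Mul(Rational(-2, 13), I, Pow(2, Rational(1, 2))) ≈ Mul(-0.21757, I)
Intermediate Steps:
Function('W')(l) = Mul(Pow(2, Rational(1, 2)), Pow(l, Rational(1, 2))) (Function('W')(l) = Pow(Add(l, Mul(1, l)), Rational(1, 2)) = Pow(Add(l, l), Rational(1, 2)) = Pow(Mul(2, l), Rational(1, 2)) = Mul(Pow(2, Rational(1, 2)), Pow(l, Rational(1, 2))))
Mul(Pow(-26, -1), Function('W')(-16)) = Mul(Pow(-26, -1), Mul(Pow(2, Rational(1, 2)), Pow(-16, Rational(1, 2)))) = Mul(Rational(-1, 26), Mul(Pow(2, Rational(1, 2)), Mul(4, I))) = Mul(Rational(-1, 26), Mul(4, I, Pow(2, Rational(1, 2)))) = Mul(Rational(-2, 13), I, Pow(2, Rational(1, 2)))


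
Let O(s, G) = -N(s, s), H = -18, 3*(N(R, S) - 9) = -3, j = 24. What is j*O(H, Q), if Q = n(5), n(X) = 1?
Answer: -192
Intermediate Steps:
Q = 1
N(R, S) = 8 (N(R, S) = 9 + (⅓)*(-3) = 9 - 1 = 8)
O(s, G) = -8 (O(s, G) = -1*8 = -8)
j*O(H, Q) = 24*(-8) = -192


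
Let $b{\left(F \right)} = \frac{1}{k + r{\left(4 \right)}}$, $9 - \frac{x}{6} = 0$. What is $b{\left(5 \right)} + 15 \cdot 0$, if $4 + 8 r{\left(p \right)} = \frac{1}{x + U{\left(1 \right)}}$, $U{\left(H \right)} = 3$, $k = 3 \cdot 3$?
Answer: $\frac{456}{3877} \approx 0.11762$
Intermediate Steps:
$k = 9$
$x = 54$ ($x = 54 - 0 = 54 + 0 = 54$)
$r{\left(p \right)} = - \frac{227}{456}$ ($r{\left(p \right)} = - \frac{1}{2} + \frac{1}{8 \left(54 + 3\right)} = - \frac{1}{2} + \frac{1}{8 \cdot 57} = - \frac{1}{2} + \frac{1}{8} \cdot \frac{1}{57} = - \frac{1}{2} + \frac{1}{456} = - \frac{227}{456}$)
$b{\left(F \right)} = \frac{456}{3877}$ ($b{\left(F \right)} = \frac{1}{9 - \frac{227}{456}} = \frac{1}{\frac{3877}{456}} = \frac{456}{3877}$)
$b{\left(5 \right)} + 15 \cdot 0 = \frac{456}{3877} + 15 \cdot 0 = \frac{456}{3877} + 0 = \frac{456}{3877}$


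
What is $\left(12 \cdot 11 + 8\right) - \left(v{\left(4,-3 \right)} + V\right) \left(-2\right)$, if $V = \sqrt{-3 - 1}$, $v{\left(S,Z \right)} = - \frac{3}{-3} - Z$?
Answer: $148 + 4 i \approx 148.0 + 4.0 i$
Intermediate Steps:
$v{\left(S,Z \right)} = 1 - Z$ ($v{\left(S,Z \right)} = \left(-3\right) \left(- \frac{1}{3}\right) - Z = 1 - Z$)
$V = 2 i$ ($V = \sqrt{-4} = 2 i \approx 2.0 i$)
$\left(12 \cdot 11 + 8\right) - \left(v{\left(4,-3 \right)} + V\right) \left(-2\right) = \left(12 \cdot 11 + 8\right) - \left(\left(1 - -3\right) + 2 i\right) \left(-2\right) = \left(132 + 8\right) - \left(\left(1 + 3\right) + 2 i\right) \left(-2\right) = 140 - \left(4 + 2 i\right) \left(-2\right) = 140 - \left(-8 - 4 i\right) = 140 + \left(8 + 4 i\right) = 148 + 4 i$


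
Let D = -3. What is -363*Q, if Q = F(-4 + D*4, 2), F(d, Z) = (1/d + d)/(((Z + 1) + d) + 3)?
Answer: -93291/160 ≈ -583.07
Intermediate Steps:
F(d, Z) = (d + 1/d)/(4 + Z + d) (F(d, Z) = (d + 1/d)/(((1 + Z) + d) + 3) = (d + 1/d)/((1 + Z + d) + 3) = (d + 1/d)/(4 + Z + d))
Q = 257/160 (Q = (1 + (-4 - 3*4)**2)/((-4 - 3*4)*(4 + 2 + (-4 - 3*4))) = (1 + (-4 - 12)**2)/((-4 - 12)*(4 + 2 + (-4 - 12))) = (1 + (-16)**2)/((-16)*(4 + 2 - 16)) = -1/16*(1 + 256)/(-10) = -1/16*(-1/10)*257 = 257/160 ≈ 1.6063)
-363*Q = -363*257/160 = -93291/160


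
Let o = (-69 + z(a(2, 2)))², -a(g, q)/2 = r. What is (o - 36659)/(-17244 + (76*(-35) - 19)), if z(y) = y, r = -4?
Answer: 32938/19923 ≈ 1.6533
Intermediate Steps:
a(g, q) = 8 (a(g, q) = -2*(-4) = 8)
o = 3721 (o = (-69 + 8)² = (-61)² = 3721)
(o - 36659)/(-17244 + (76*(-35) - 19)) = (3721 - 36659)/(-17244 + (76*(-35) - 19)) = -32938/(-17244 + (-2660 - 19)) = -32938/(-17244 - 2679) = -32938/(-19923) = -32938*(-1/19923) = 32938/19923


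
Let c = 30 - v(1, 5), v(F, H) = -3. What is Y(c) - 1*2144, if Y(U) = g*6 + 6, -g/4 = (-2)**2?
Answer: -2234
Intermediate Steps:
g = -16 (g = -4*(-2)**2 = -4*4 = -16)
c = 33 (c = 30 - 1*(-3) = 30 + 3 = 33)
Y(U) = -90 (Y(U) = -16*6 + 6 = -96 + 6 = -90)
Y(c) - 1*2144 = -90 - 1*2144 = -90 - 2144 = -2234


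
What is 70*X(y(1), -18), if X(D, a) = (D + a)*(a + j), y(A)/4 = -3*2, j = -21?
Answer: 114660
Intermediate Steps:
y(A) = -24 (y(A) = 4*(-3*2) = 4*(-6) = -24)
X(D, a) = (-21 + a)*(D + a) (X(D, a) = (D + a)*(a - 21) = (D + a)*(-21 + a) = (-21 + a)*(D + a))
70*X(y(1), -18) = 70*((-18)**2 - 21*(-24) - 21*(-18) - 24*(-18)) = 70*(324 + 504 + 378 + 432) = 70*1638 = 114660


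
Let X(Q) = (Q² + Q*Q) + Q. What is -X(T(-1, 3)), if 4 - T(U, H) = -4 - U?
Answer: -105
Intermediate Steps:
T(U, H) = 8 + U (T(U, H) = 4 - (-4 - U) = 4 + (4 + U) = 8 + U)
X(Q) = Q + 2*Q² (X(Q) = (Q² + Q²) + Q = 2*Q² + Q = Q + 2*Q²)
-X(T(-1, 3)) = -(8 - 1)*(1 + 2*(8 - 1)) = -7*(1 + 2*7) = -7*(1 + 14) = -7*15 = -1*105 = -105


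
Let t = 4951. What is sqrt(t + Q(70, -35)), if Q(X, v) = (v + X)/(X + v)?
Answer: 2*sqrt(1238) ≈ 70.370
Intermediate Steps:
Q(X, v) = 1 (Q(X, v) = (X + v)/(X + v) = 1)
sqrt(t + Q(70, -35)) = sqrt(4951 + 1) = sqrt(4952) = 2*sqrt(1238)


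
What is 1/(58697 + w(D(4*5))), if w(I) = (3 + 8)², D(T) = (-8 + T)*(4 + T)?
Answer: 1/58818 ≈ 1.7002e-5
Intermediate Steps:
w(I) = 121 (w(I) = 11² = 121)
1/(58697 + w(D(4*5))) = 1/(58697 + 121) = 1/58818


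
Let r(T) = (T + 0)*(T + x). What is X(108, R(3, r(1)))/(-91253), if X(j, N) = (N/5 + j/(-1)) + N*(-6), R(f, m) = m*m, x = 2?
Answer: 801/456265 ≈ 0.0017556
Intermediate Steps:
r(T) = T*(2 + T) (r(T) = (T + 0)*(T + 2) = T*(2 + T))
R(f, m) = m²
X(j, N) = -j - 29*N/5 (X(j, N) = (N*(⅕) + j*(-1)) - 6*N = (N/5 - j) - 6*N = (-j + N/5) - 6*N = -j - 29*N/5)
X(108, R(3, r(1)))/(-91253) = (-1*108 - 29*(2 + 1)²/5)/(-91253) = (-108 - 29*(1*3)²/5)*(-1/91253) = (-108 - 29/5*3²)*(-1/91253) = (-108 - 29/5*9)*(-1/91253) = (-108 - 261/5)*(-1/91253) = -801/5*(-1/91253) = 801/456265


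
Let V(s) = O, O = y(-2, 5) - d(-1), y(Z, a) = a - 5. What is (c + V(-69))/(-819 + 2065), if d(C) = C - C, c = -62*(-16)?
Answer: 496/623 ≈ 0.79615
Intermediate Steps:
c = 992
d(C) = 0
y(Z, a) = -5 + a
O = 0 (O = (-5 + 5) - 1*0 = 0 + 0 = 0)
V(s) = 0
(c + V(-69))/(-819 + 2065) = (992 + 0)/(-819 + 2065) = 992/1246 = 992*(1/1246) = 496/623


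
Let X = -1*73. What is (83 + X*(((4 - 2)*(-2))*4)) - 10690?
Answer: -9439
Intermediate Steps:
X = -73
(83 + X*(((4 - 2)*(-2))*4)) - 10690 = (83 - 73*(4 - 2)*(-2)*4) - 10690 = (83 - 73*2*(-2)*4) - 10690 = (83 - (-292)*4) - 10690 = (83 - 73*(-16)) - 10690 = (83 + 1168) - 10690 = 1251 - 10690 = -9439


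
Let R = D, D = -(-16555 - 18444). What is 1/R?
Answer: 1/34999 ≈ 2.8572e-5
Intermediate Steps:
D = 34999 (D = -1*(-34999) = 34999)
R = 34999
1/R = 1/34999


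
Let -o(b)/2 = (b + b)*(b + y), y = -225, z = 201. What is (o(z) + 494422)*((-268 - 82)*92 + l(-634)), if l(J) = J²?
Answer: 189950312808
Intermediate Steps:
o(b) = -4*b*(-225 + b) (o(b) = -2*(b + b)*(b - 225) = -2*2*b*(-225 + b) = -4*b*(-225 + b))
(o(z) + 494422)*((-268 - 82)*92 + l(-634)) = (4*201*(225 - 1*201) + 494422)*((-268 - 82)*92 + (-634)²) = (4*201*(225 - 201) + 494422)*(-350*92 + 401956) = (4*201*24 + 494422)*(-32200 + 401956) = (19296 + 494422)*369756 = 513718*369756 = 189950312808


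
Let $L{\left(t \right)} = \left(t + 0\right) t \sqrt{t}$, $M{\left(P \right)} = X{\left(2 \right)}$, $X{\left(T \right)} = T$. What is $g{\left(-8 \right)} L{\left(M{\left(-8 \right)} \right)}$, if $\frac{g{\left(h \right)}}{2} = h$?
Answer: $- 64 \sqrt{2} \approx -90.51$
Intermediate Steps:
$g{\left(h \right)} = 2 h$
$M{\left(P \right)} = 2$
$L{\left(t \right)} = t^{\frac{5}{2}}$ ($L{\left(t \right)} = t t \sqrt{t} = t^{2} \sqrt{t} = t^{\frac{5}{2}}$)
$g{\left(-8 \right)} L{\left(M{\left(-8 \right)} \right)} = 2 \left(-8\right) 2^{\frac{5}{2}} = - 16 \cdot 4 \sqrt{2} = - 64 \sqrt{2}$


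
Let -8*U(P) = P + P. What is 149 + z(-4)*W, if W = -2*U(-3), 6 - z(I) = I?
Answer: 134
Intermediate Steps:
z(I) = 6 - I
U(P) = -P/4 (U(P) = -(P + P)/8 = -P/4)
W = -3/2 (W = -(-1)*(-3)/2 = -2*¾ = -3/2 ≈ -1.5000)
149 + z(-4)*W = 149 + (6 - 1*(-4))*(-3/2) = 149 + (6 + 4)*(-3/2) = 149 + 10*(-3/2) = 149 - 15 = 134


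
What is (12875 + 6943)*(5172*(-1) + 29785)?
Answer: 487780434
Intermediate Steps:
(12875 + 6943)*(5172*(-1) + 29785) = 19818*(-5172 + 29785) = 19818*24613 = 487780434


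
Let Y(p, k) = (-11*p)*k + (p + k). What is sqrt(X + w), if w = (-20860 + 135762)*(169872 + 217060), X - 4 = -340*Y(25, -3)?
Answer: 4*sqrt(2778685793) ≈ 2.1085e+5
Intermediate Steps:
Y(p, k) = k + p - 11*k*p (Y(p, k) = -11*k*p + (k + p) = k + p - 11*k*p)
X = -287976 (X = 4 - 340*(-3 + 25 - 11*(-3)*25) = 4 - 340*(-3 + 25 + 825) = 4 - 340*847 = 4 - 287980 = -287976)
w = 44459260664 (w = 114902*386932 = 44459260664)
sqrt(X + w) = sqrt(-287976 + 44459260664) = sqrt(44458972688) = 4*sqrt(2778685793)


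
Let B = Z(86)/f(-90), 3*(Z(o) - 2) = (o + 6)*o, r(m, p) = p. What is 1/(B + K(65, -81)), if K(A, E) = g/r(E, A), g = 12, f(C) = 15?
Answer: 585/103042 ≈ 0.0056773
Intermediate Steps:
Z(o) = 2 + o*(6 + o)/3 (Z(o) = 2 + ((o + 6)*o)/3 = 2 + ((6 + o)*o)/3 = 2 + (o*(6 + o))/3 = 2 + o*(6 + o)/3)
B = 7918/45 (B = (2 + 2*86 + (⅓)*86²)/15 = (2 + 172 + (⅓)*7396)*(1/15) = (2 + 172 + 7396/3)*(1/15) = (7918/3)*(1/15) = 7918/45 ≈ 175.96)
K(A, E) = 12/A
1/(B + K(65, -81)) = 1/(7918/45 + 12/65) = 1/(103042/585) = 585/103042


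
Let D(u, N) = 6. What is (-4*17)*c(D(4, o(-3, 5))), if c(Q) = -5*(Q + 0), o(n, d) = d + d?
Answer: 2040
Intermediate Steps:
o(n, d) = 2*d
c(Q) = -5*Q
(-4*17)*c(D(4, o(-3, 5))) = (-4*17)*(-5*6) = -68*(-30) = 2040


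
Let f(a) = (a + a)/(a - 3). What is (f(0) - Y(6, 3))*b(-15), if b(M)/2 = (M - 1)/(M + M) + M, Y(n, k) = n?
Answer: 868/5 ≈ 173.60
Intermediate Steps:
f(a) = 2*a/(-3 + a) (f(a) = (2*a)/(-3 + a) = 2*a/(-3 + a))
b(M) = 2*M + (-1 + M)/M (b(M) = 2*((M - 1)/(M + M) + M) = 2*((-1 + M)/((2*M)) + M) = 2*((-1 + M)*(1/(2*M)) + M) = 2*((-1 + M)/(2*M) + M) = 2*(M + (-1 + M)/(2*M)) = 2*M + (-1 + M)/M)
(f(0) - Y(6, 3))*b(-15) = (2*0/(-3 + 0) - 1*6)*(1 - 1/(-15) + 2*(-15)) = (2*0/(-3) - 6)*(1 - 1*(-1/15) - 30) = (2*0*(-1/3) - 6)*(1 + 1/15 - 30) = (0 - 6)*(-434/15) = -6*(-434/15) = 868/5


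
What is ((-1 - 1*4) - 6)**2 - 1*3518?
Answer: -3397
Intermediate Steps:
((-1 - 1*4) - 6)**2 - 1*3518 = ((-1 - 4) - 6)**2 - 3518 = (-5 - 6)**2 - 3518 = (-11)**2 - 3518 = 121 - 3518 = -3397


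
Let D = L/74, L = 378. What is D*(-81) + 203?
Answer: -7798/37 ≈ -210.76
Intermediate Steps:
D = 189/37 (D = 378/74 = 378*(1/74) = 189/37 ≈ 5.1081)
D*(-81) + 203 = (189/37)*(-81) + 203 = -15309/37 + 203 = -7798/37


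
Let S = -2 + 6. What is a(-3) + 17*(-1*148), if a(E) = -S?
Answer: -2520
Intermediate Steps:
S = 4
a(E) = -4 (a(E) = -1*4 = -4)
a(-3) + 17*(-1*148) = -4 + 17*(-1*148) = -4 + 17*(-148) = -4 - 2516 = -2520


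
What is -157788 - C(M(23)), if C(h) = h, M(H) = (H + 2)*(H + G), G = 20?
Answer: -158863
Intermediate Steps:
M(H) = (2 + H)*(20 + H) (M(H) = (H + 2)*(H + 20) = (2 + H)*(20 + H))
-157788 - C(M(23)) = -157788 - (40 + 23² + 22*23) = -157788 - (40 + 529 + 506) = -157788 - 1*1075 = -157788 - 1075 = -158863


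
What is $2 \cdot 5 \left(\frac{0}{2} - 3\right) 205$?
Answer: $-6150$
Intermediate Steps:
$2 \cdot 5 \left(\frac{0}{2} - 3\right) 205 = 10 \left(0 \cdot \frac{1}{2} - 3\right) 205 = 10 \left(0 - 3\right) 205 = 10 \left(-3\right) 205 = \left(-30\right) 205 = -6150$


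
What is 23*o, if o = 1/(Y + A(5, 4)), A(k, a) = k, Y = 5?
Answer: 23/10 ≈ 2.3000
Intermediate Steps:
o = ⅒ (o = 1/(5 + 5) = 1/10 = ⅒ ≈ 0.10000)
23*o = 23*(⅒) = 23/10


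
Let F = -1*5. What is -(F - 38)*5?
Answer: 215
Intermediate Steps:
F = -5
-(F - 38)*5 = -(-5 - 38)*5 = -(-43)*5 = -1*(-215) = 215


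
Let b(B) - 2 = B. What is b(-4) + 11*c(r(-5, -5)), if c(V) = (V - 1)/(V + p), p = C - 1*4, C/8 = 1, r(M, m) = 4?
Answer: 17/8 ≈ 2.1250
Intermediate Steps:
C = 8 (C = 8*1 = 8)
b(B) = 2 + B
p = 4 (p = 8 - 1*4 = 8 - 4 = 4)
c(V) = (-1 + V)/(4 + V) (c(V) = (V - 1)/(V + 4) = (-1 + V)/(4 + V))
b(-4) + 11*c(r(-5, -5)) = (2 - 4) + 11*((-1 + 4)/(4 + 4)) = -2 + 11*(3/8) = -2 + 33/8 = 17/8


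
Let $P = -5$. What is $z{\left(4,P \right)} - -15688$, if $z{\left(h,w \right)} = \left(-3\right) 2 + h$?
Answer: $15686$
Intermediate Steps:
$z{\left(h,w \right)} = -6 + h$
$z{\left(4,P \right)} - -15688 = \left(-6 + 4\right) - -15688 = -2 + 15688 = 15686$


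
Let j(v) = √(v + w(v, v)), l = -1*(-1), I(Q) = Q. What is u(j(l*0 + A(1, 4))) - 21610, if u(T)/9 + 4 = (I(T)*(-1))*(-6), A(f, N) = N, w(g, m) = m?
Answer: -21646 + 108*√2 ≈ -21493.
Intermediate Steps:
l = 1
j(v) = √2*√v (j(v) = √(v + v) = √(2*v) = √2*√v)
u(T) = -36 + 54*T (u(T) = -36 + 9*((T*(-1))*(-6)) = -36 + 9*(-T*(-6)) = -36 + 9*(6*T) = -36 + 54*T)
u(j(l*0 + A(1, 4))) - 21610 = (-36 + 54*(√2*√(1*0 + 4))) - 21610 = (-36 + 54*(√2*√(0 + 4))) - 21610 = (-36 + 54*(√2*√4)) - 21610 = (-36 + 54*(√2*2)) - 21610 = (-36 + 54*(2*√2)) - 21610 = (-36 + 108*√2) - 21610 = -21646 + 108*√2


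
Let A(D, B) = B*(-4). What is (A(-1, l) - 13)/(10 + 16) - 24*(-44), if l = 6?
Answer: 27419/26 ≈ 1054.6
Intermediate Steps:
A(D, B) = -4*B
(A(-1, l) - 13)/(10 + 16) - 24*(-44) = (-4*6 - 13)/(10 + 16) - 24*(-44) = (-24 - 13)/26 + 1056 = -37*1/26 + 1056 = -37/26 + 1056 = 27419/26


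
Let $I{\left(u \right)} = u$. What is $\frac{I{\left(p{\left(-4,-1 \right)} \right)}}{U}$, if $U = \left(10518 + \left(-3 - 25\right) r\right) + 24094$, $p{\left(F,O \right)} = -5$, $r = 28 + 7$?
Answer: $- \frac{5}{33632} \approx -0.00014867$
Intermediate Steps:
$r = 35$
$U = 33632$ ($U = \left(10518 + \left(-3 - 25\right) 35\right) + 24094 = \left(10518 - 980\right) + 24094 = 9538 + 24094 = 33632$)
$\frac{I{\left(p{\left(-4,-1 \right)} \right)}}{U} = - \frac{5}{33632}$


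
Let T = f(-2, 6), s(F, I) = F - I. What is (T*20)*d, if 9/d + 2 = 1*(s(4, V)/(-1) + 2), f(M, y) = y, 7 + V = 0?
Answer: -1080/11 ≈ -98.182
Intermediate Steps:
V = -7 (V = -7 + 0 = -7)
T = 6
d = -9/11 (d = 9/(-2 + 1*((4 - 1*(-7))/(-1) + 2)) = 9/(-2 + 1*((4 + 7)*(-1) + 2)) = 9/(-2 + 1*(11*(-1) + 2)) = 9/(-2 + 1*(-11 + 2)) = 9/(-2 + 1*(-9)) = 9/(-2 - 9) = 9/(-11) = 9*(-1/11) = -9/11 ≈ -0.81818)
(T*20)*d = (6*20)*(-9/11) = 120*(-9/11) = -1080/11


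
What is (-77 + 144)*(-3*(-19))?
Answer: 3819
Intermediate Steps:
(-77 + 144)*(-3*(-19)) = 67*57 = 3819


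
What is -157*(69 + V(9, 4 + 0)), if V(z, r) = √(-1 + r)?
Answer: -10833 - 157*√3 ≈ -11105.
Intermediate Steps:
-157*(69 + V(9, 4 + 0)) = -157*(69 + √(-1 + (4 + 0))) = -157*(69 + √(-1 + 4)) = -157*(69 + √3) = -10833 - 157*√3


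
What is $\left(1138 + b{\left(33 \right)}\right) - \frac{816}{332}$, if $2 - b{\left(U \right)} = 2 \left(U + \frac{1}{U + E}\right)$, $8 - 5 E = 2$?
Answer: $\frac{15207568}{14193} \approx 1071.5$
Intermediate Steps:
$E = \frac{6}{5}$ ($E = \frac{8}{5} - \frac{2}{5} = \frac{6}{5} \approx 1.2$)
$b{\left(U \right)} = 2 - 2 U - \frac{2}{\frac{6}{5} + U}$ ($b{\left(U \right)} = 2 - 2 \left(U + \frac{1}{U + \frac{6}{5}}\right) = 2 - 2 \left(U + \frac{1}{\frac{6}{5} + U}\right) = 2 - \left(2 U + \frac{2}{\frac{6}{5} + U}\right) = 2 - 2 U - \frac{2}{\frac{6}{5} + U}$)
$\left(1138 + b{\left(33 \right)}\right) - \frac{816}{332} = \left(1138 + \frac{2 \left(1 - 33 - 5 \cdot 33^{2}\right)}{6 + 5 \cdot 33}\right) - \frac{816}{332} = \left(1138 + \frac{2 \left(1 - 33 - 5445\right)}{6 + 165}\right) - \frac{204}{83} = \left(1138 + \frac{2 \left(1 - 33 - 5445\right)}{171}\right) - \frac{204}{83} = \left(1138 + 2 \cdot \frac{1}{171} \left(-5477\right)\right) - \frac{204}{83} = \left(1138 - \frac{10954}{171}\right) - \frac{204}{83} = \frac{183644}{171} - \frac{204}{83} = \frac{15207568}{14193}$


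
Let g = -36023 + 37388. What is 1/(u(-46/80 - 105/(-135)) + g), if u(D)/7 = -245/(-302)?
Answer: 302/413945 ≈ 0.00072957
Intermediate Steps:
u(D) = 1715/302 (u(D) = 7*(-245/(-302)) = 7*(-245*(-1/302)) = 7*(245/302) = 1715/302)
g = 1365
1/(u(-46/80 - 105/(-135)) + g) = 1/(1715/302 + 1365) = 1/(413945/302) = 302/413945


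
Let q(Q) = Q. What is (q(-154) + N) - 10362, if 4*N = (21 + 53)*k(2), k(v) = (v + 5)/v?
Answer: -41805/4 ≈ -10451.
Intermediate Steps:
k(v) = (5 + v)/v
N = 259/4 (N = ((21 + 53)*((5 + 2)/2))/4 = (74*((½)*7))/4 = (74*(7/2))/4 = (¼)*259 = 259/4 ≈ 64.750)
(q(-154) + N) - 10362 = (-154 + 259/4) - 10362 = -357/4 - 10362 = -41805/4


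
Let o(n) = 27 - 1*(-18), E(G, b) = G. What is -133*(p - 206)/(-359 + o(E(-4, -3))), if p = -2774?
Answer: -198170/157 ≈ -1262.2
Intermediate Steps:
o(n) = 45 (o(n) = 27 + 18 = 45)
-133*(p - 206)/(-359 + o(E(-4, -3))) = -133*(-2774 - 206)/(-359 + 45) = -(-396340)/(-314) = -(-396340)*(-1)/314 = -133*1490/157 = -198170/157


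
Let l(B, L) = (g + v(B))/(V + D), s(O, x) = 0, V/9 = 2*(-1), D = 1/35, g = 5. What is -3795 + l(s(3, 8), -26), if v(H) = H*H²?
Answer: -2387230/629 ≈ -3795.3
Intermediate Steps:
v(H) = H³
D = 1/35 ≈ 0.028571
V = -18 (V = 9*(2*(-1)) = 9*(-2) = -18)
l(B, L) = -175/629 - 35*B³/629 (l(B, L) = (5 + B³)/(-18 + 1/35) = (5 + B³)/(-629/35) = (5 + B³)*(-35/629) = -175/629 - 35*B³/629)
-3795 + l(s(3, 8), -26) = -3795 + (-175/629 - 35/629*0³) = -3795 + (-175/629 - 35/629*0) = -3795 + (-175/629 + 0) = -3795 - 175/629 = -2387230/629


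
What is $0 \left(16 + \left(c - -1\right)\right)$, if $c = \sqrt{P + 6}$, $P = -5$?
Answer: $0$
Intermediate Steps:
$c = 1$ ($c = \sqrt{-5 + 6} = \sqrt{1} = 1$)
$0 \left(16 + \left(c - -1\right)\right) = 0 \left(16 + \left(1 - -1\right)\right) = 0 \left(16 + \left(1 + 1\right)\right) = 0 \left(16 + 2\right) = 0 \cdot 18 = 0$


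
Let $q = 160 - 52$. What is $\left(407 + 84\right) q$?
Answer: $53028$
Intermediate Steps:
$q = 108$
$\left(407 + 84\right) q = \left(407 + 84\right) 108 = 491 \cdot 108 = 53028$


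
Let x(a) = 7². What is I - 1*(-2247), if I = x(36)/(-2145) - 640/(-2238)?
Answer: 1798001518/800085 ≈ 2247.3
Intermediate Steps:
x(a) = 49
I = 210523/800085 (I = 49/(-2145) - 640/(-2238) = 49*(-1/2145) - 640*(-1/2238) = -49/2145 + 320/1119 = 210523/800085 ≈ 0.26313)
I - 1*(-2247) = 210523/800085 - 1*(-2247) = 210523/800085 + 2247 = 1798001518/800085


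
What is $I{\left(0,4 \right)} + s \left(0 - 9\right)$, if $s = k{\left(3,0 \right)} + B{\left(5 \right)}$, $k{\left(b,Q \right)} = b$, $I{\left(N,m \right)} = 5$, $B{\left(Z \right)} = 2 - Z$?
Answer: $5$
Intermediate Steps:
$s = 0$ ($s = 3 + \left(2 - 5\right) = 3 - 3 = 0$)
$I{\left(0,4 \right)} + s \left(0 - 9\right) = 5 + 0 \left(0 - 9\right) = 5 + 0 \left(-9\right) = 5 + 0 = 5$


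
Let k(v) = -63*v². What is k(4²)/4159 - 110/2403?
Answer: -39213074/9994077 ≈ -3.9236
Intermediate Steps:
k(4²)/4159 - 110/2403 = -63*(4²)²/4159 - 110/2403 = -63*16²*(1/4159) - 110*1/2403 = -63*256*(1/4159) - 110/2403 = -16128*1/4159 - 110/2403 = -16128/4159 - 110/2403 = -39213074/9994077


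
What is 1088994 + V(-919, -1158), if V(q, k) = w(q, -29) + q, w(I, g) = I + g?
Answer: 1087127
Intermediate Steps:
V(q, k) = -29 + 2*q (V(q, k) = (q - 29) + q = (-29 + q) + q = -29 + 2*q)
1088994 + V(-919, -1158) = 1088994 + (-29 + 2*(-919)) = 1088994 + (-29 - 1838) = 1088994 - 1867 = 1087127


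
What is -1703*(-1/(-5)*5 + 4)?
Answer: -8515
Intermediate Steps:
-1703*(-1/(-5)*5 + 4) = -1703*(-1*(-⅕)*5 + 4) = -1703*((⅕)*5 + 4) = -1703*(1 + 4) = -1703*5 = -8515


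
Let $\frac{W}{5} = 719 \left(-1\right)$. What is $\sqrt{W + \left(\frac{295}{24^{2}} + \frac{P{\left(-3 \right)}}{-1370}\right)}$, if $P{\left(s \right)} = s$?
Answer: $\frac{i \sqrt{971494578785}}{16440} \approx 59.954 i$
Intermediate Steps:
$W = -3595$ ($W = 5 \cdot 719 \left(-1\right) = 5 \left(-719\right) = -3595$)
$\sqrt{W + \left(\frac{295}{24^{2}} + \frac{P{\left(-3 \right)}}{-1370}\right)} = \sqrt{-3595 + \left(\frac{295}{24^{2}} - \frac{3}{-1370}\right)} = \sqrt{-3595 - \left(- \frac{3}{1370} - \frac{295}{576}\right)} = \sqrt{-3595 + \left(295 \cdot \frac{1}{576} + \frac{3}{1370}\right)} = \sqrt{-3595 + \left(\frac{295}{576} + \frac{3}{1370}\right)} = \sqrt{-3595 + \frac{202939}{394560}} = \sqrt{- \frac{1418240261}{394560}} = \frac{i \sqrt{971494578785}}{16440}$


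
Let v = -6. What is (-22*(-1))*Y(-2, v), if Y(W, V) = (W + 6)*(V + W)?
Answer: -704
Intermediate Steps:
Y(W, V) = (6 + W)*(V + W)
(-22*(-1))*Y(-2, v) = (-22*(-1))*((-2)**2 + 6*(-6) + 6*(-2) - 6*(-2)) = 22*(4 - 36 - 12 + 12) = 22*(-32) = -704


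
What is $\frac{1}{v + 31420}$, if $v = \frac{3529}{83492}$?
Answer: $\frac{83492}{2623322169} \approx 3.1827 \cdot 10^{-5}$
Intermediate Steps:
$v = \frac{3529}{83492}$ ($v = 3529 \cdot \frac{1}{83492} = \frac{3529}{83492} \approx 0.042268$)
$\frac{1}{v + 31420} = \frac{1}{\frac{3529}{83492} + 31420} = \frac{1}{\frac{2623322169}{83492}} = \frac{83492}{2623322169}$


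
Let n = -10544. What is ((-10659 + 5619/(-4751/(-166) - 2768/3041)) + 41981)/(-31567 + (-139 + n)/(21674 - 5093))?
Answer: -243728613268996/244060035329411 ≈ -0.99864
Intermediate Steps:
((-10659 + 5619/(-4751/(-166) - 2768/3041)) + 41981)/(-31567 + (-139 + n)/(21674 - 5093)) = ((-10659 + 5619/(-4751/(-166) - 2768/3041)) + 41981)/(-31567 + (-139 - 10544)/(21674 - 5093)) = ((-10659 + 5619/(-4751*(-1/166) - 2768*1/3041)) + 41981)/(-31567 - 10683/16581) = ((-10659 + 5619/(4751/166 - 2768/3041)) + 41981)/(-31567 - 10683*1/16581) = ((-10659 + 5619/(13988303/504806)) + 41981)/(-31567 - 3561/5527) = ((-10659 + 5619*(504806/13988303)) + 41981)/(-174474370/5527) = ((-10659 + 2836504914/13988303) + 41981)*(-5527/174474370) = (-146264816763/13988303 + 41981)*(-5527/174474370) = (440978131480/13988303)*(-5527/174474370) = -243728613268996/244060035329411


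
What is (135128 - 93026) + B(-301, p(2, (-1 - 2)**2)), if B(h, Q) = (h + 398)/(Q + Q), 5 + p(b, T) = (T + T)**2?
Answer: 26861173/638 ≈ 42102.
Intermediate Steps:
p(b, T) = -5 + 4*T**2 (p(b, T) = -5 + (T + T)**2 = -5 + (2*T)**2 = -5 + 4*T**2)
B(h, Q) = (398 + h)/(2*Q) (B(h, Q) = (398 + h)/((2*Q)) = (398 + h)*(1/(2*Q)) = (398 + h)/(2*Q))
(135128 - 93026) + B(-301, p(2, (-1 - 2)**2)) = (135128 - 93026) + (398 - 301)/(2*(-5 + 4*((-1 - 2)**2)**2)) = 42102 + (1/2)*97/(-5 + 4*((-3)**2)**2) = 42102 + (1/2)*97/(-5 + 4*9**2) = 42102 + (1/2)*97/(-5 + 4*81) = 42102 + (1/2)*97/(-5 + 324) = 42102 + (1/2)*97/319 = 42102 + (1/2)*(1/319)*97 = 42102 + 97/638 = 26861173/638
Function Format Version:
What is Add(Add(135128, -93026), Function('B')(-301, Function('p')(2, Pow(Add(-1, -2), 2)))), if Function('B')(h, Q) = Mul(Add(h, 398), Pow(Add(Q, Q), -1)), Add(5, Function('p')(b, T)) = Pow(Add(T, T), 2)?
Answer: Rational(26861173, 638) ≈ 42102.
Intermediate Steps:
Function('p')(b, T) = Add(-5, Mul(4, Pow(T, 2))) (Function('p')(b, T) = Add(-5, Pow(Add(T, T), 2)) = Add(-5, Pow(Mul(2, T), 2)) = Add(-5, Mul(4, Pow(T, 2))))
Function('B')(h, Q) = Mul(Rational(1, 2), Pow(Q, -1), Add(398, h)) (Function('B')(h, Q) = Mul(Add(398, h), Pow(Mul(2, Q), -1)) = Mul(Add(398, h), Mul(Rational(1, 2), Pow(Q, -1))) = Mul(Rational(1, 2), Pow(Q, -1), Add(398, h)))
Add(Add(135128, -93026), Function('B')(-301, Function('p')(2, Pow(Add(-1, -2), 2)))) = Add(Add(135128, -93026), Mul(Rational(1, 2), Pow(Add(-5, Mul(4, Pow(Pow(Add(-1, -2), 2), 2))), -1), Add(398, -301))) = Add(42102, Mul(Rational(1, 2), Pow(Add(-5, Mul(4, Pow(Pow(-3, 2), 2))), -1), 97)) = Add(42102, Mul(Rational(1, 2), Pow(Add(-5, Mul(4, Pow(9, 2))), -1), 97)) = Add(42102, Mul(Rational(1, 2), Pow(Add(-5, Mul(4, 81)), -1), 97)) = Add(42102, Mul(Rational(1, 2), Pow(Add(-5, 324), -1), 97)) = Add(42102, Mul(Rational(1, 2), Pow(319, -1), 97)) = Add(42102, Mul(Rational(1, 2), Rational(1, 319), 97)) = Add(42102, Rational(97, 638)) = Rational(26861173, 638)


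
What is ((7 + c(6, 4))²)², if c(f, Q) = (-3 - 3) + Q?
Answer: 625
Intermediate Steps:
c(f, Q) = -6 + Q
((7 + c(6, 4))²)² = ((7 + (-6 + 4))²)² = ((7 - 2)²)² = (5²)² = 25² = 625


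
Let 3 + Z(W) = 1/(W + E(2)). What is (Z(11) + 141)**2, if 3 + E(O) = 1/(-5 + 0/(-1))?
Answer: 29019769/1521 ≈ 19079.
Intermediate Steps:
E(O) = -16/5 (E(O) = -3 + 1/(-5 + 0/(-1)) = -3 + 1/(-5 + 0*(-1)) = -3 + 1/(-5 + 0) = -3 + 1/(-5) = -3 - 1/5 = -16/5)
Z(W) = -3 + 1/(-16/5 + W) (Z(W) = -3 + 1/(W - 16/5) = -3 + 1/(-16/5 + W))
(Z(11) + 141)**2 = ((53 - 15*11)/(-16 + 5*11) + 141)**2 = ((53 - 165)/(-16 + 55) + 141)**2 = (-112/39 + 141)**2 = (5387/39)**2 = 29019769/1521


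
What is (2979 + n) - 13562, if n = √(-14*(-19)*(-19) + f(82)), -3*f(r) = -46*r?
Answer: -10583 + I*√34170/3 ≈ -10583.0 + 61.617*I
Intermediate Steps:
f(r) = 46*r/3 (f(r) = -(-46)*r/3 = 46*r/3)
n = I*√34170/3 (n = √(-14*(-19)*(-19) + (46/3)*82) = √(266*(-19) + 3772/3) = √(-5054 + 3772/3) = √(-11390/3) = I*√34170/3 ≈ 61.617*I)
(2979 + n) - 13562 = (2979 + I*√34170/3) - 13562 = -10583 + I*√34170/3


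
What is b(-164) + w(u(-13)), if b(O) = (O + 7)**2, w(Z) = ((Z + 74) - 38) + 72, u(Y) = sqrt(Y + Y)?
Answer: 24757 + I*sqrt(26) ≈ 24757.0 + 5.099*I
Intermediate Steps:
u(Y) = sqrt(2)*sqrt(Y) (u(Y) = sqrt(2*Y) = sqrt(2)*sqrt(Y))
w(Z) = 108 + Z (w(Z) = ((74 + Z) - 38) + 72 = (36 + Z) + 72 = 108 + Z)
b(O) = (7 + O)**2
b(-164) + w(u(-13)) = (7 - 164)**2 + (108 + sqrt(2)*sqrt(-13)) = (-157)**2 + (108 + sqrt(2)*(I*sqrt(13))) = 24649 + (108 + I*sqrt(26)) = 24757 + I*sqrt(26)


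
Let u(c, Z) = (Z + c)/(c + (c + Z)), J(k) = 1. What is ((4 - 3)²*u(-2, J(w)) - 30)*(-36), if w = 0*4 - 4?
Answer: 1068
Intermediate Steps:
w = -4 (w = 0 - 4 = -4)
u(c, Z) = (Z + c)/(Z + 2*c) (u(c, Z) = (Z + c)/(c + (Z + c)) = (Z + c)/(Z + 2*c))
((4 - 3)²*u(-2, J(w)) - 30)*(-36) = ((4 - 3)²*((1 - 2)/(1 + 2*(-2))) - 30)*(-36) = (1²*(-1/(1 - 4)) - 30)*(-36) = (1*(-1/(-3)) - 30)*(-36) = (1*(-⅓*(-1)) - 30)*(-36) = (1*(⅓) - 30)*(-36) = (⅓ - 30)*(-36) = -89/3*(-36) = 1068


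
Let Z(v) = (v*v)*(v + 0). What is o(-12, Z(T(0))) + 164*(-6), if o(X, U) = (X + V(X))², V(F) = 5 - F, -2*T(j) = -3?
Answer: -959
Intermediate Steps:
T(j) = 3/2 (T(j) = -½*(-3) = 3/2)
Z(v) = v³ (Z(v) = v²*v = v³)
o(X, U) = 25 (o(X, U) = (X + (5 - X))² = 5² = 25)
o(-12, Z(T(0))) + 164*(-6) = 25 + 164*(-6) = 25 - 984 = -959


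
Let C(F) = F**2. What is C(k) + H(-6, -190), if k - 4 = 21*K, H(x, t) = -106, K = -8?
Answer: 26790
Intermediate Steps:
k = -164 (k = 4 + 21*(-8) = 4 - 168 = -164)
C(k) + H(-6, -190) = (-164)**2 - 106 = 26896 - 106 = 26790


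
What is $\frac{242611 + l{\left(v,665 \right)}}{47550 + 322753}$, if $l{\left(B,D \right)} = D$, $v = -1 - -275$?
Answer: $\frac{243276}{370303} \approx 0.65696$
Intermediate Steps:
$v = 274$ ($v = -1 + 275 = 274$)
$\frac{242611 + l{\left(v,665 \right)}}{47550 + 322753} = \frac{242611 + 665}{47550 + 322753} = \frac{243276}{370303}$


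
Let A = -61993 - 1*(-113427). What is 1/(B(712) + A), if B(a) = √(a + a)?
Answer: 25717/1322727466 - √89/661363733 ≈ 1.9428e-5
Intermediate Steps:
A = 51434 (A = -61993 + 113427 = 51434)
B(a) = √2*√a (B(a) = √(2*a) = √2*√a)
1/(B(712) + A) = 1/(√2*√712 + 51434) = 1/(√2*(2*√178) + 51434) = 1/(4*√89 + 51434) = 1/(51434 + 4*√89)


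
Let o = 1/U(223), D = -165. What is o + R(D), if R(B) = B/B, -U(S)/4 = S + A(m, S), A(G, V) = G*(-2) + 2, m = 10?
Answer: 819/820 ≈ 0.99878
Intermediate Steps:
A(G, V) = 2 - 2*G (A(G, V) = -2*G + 2 = 2 - 2*G)
U(S) = 72 - 4*S (U(S) = -4*(S + (2 - 2*10)) = -4*(S + (2 - 20)) = -4*(S - 18) = -4*(-18 + S) = 72 - 4*S)
R(B) = 1
o = -1/820 (o = 1/(72 - 4*223) = 1/(72 - 892) = 1/(-820) = -1/820 ≈ -0.0012195)
o + R(D) = -1/820 + 1 = 819/820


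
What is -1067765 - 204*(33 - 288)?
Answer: -1015745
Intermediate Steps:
-1067765 - 204*(33 - 288) = -1067765 - 204*(-255) = -1067765 + 52020 = -1015745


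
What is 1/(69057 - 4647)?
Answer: 1/64410 ≈ 1.5526e-5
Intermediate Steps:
1/(69057 - 4647) = 1/64410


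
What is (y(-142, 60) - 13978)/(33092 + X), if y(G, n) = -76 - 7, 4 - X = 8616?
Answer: -4687/8160 ≈ -0.57439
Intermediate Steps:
X = -8612 (X = 4 - 1*8616 = 4 - 8616 = -8612)
y(G, n) = -83
(y(-142, 60) - 13978)/(33092 + X) = (-83 - 13978)/(33092 - 8612) = -14061/24480 = -14061*1/24480 = -4687/8160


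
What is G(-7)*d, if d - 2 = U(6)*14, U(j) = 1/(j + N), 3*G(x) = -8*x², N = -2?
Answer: -2156/3 ≈ -718.67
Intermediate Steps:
G(x) = -8*x²/3 (G(x) = (-8*x²)/3 = -8*x²/3)
U(j) = 1/(-2 + j) (U(j) = 1/(j - 2) = 1/(-2 + j))
d = 11/2 (d = 2 + 14/(-2 + 6) = 2 + 14/4 = 2 + (¼)*14 = 2 + 7/2 = 11/2 ≈ 5.5000)
G(-7)*d = -8/3*(-7)²*(11/2) = -8/3*49*(11/2) = -392/3*11/2 = -2156/3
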